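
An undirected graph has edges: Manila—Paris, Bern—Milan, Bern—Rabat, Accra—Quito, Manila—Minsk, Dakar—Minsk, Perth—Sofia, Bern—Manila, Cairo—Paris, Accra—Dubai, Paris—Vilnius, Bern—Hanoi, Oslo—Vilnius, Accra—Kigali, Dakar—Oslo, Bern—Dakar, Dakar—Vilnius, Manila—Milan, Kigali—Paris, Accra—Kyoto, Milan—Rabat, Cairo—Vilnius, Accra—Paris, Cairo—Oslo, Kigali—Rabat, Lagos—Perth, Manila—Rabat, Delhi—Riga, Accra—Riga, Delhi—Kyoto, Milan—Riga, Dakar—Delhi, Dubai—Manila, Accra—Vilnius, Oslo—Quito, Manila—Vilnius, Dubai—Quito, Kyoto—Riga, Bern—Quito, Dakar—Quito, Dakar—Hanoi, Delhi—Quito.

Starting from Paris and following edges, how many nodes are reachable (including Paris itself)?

18

BFS from Paris visits: Paris, Vilnius, Manila, Kigali, Cairo, Accra, Oslo, Dakar, Rabat, Minsk, Milan, Dubai, Bern, Riga, Quito, Kyoto, Hanoi, Delhi
Reachable nodes: 18 of 21 total.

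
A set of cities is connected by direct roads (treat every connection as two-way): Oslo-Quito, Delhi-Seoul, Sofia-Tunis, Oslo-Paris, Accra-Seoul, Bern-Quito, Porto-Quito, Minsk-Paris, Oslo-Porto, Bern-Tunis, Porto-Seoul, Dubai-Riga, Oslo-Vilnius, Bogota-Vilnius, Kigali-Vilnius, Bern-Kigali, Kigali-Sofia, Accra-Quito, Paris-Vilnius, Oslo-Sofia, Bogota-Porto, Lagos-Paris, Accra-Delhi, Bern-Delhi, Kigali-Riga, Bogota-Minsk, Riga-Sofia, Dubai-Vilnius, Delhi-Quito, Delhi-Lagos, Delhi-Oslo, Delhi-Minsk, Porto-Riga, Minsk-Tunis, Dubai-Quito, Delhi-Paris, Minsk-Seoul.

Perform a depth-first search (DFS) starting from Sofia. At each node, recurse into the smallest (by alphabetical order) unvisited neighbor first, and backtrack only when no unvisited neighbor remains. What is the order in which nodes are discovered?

Visit Sofia
Sofia → Kigali
Kigali → Bern
Bern → Delhi
Delhi → Accra
Accra → Quito
Quito → Dubai
Dubai → Riga
Riga → Porto
Porto → Bogota
Bogota → Minsk
Minsk → Paris
Paris → Lagos
Paris → Oslo
Oslo → Vilnius
Minsk → Seoul
Minsk → Tunis

Sofia Kigali Bern Delhi Accra Quito Dubai Riga Porto Bogota Minsk Paris Lagos Oslo Vilnius Seoul Tunis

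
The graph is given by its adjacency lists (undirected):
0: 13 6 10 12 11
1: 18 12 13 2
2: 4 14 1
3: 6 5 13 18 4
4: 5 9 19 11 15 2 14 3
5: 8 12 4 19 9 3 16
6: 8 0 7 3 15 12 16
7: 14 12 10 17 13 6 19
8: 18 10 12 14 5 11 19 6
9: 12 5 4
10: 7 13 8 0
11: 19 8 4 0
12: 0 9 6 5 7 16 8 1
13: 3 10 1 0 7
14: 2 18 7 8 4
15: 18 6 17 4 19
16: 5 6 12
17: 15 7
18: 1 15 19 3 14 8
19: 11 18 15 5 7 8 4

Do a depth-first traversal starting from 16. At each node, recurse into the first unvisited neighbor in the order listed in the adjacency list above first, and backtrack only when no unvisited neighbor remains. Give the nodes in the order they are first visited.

16 -> 5 -> 8 -> 18 -> 1 -> 12 -> 0 -> 13 -> 3 -> 6 -> 7 -> 14 -> 2 -> 4 -> 9 -> 19 -> 11 -> 15 -> 17 -> 10

Visit 16
16 → 5
5 → 8
8 → 18
18 → 1
1 → 12
12 → 0
0 → 13
13 → 3
3 → 6
6 → 7
7 → 14
14 → 2
2 → 4
4 → 9
4 → 19
19 → 11
19 → 15
15 → 17
7 → 10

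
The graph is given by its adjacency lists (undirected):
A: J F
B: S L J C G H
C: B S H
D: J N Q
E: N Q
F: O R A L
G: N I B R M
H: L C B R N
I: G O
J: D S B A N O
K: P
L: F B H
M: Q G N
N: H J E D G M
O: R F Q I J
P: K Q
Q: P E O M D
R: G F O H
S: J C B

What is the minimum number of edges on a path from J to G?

2

Level 0: J
Level 1: A, B, D, N, O, S
Level 2: C, E, F, G, H, I, L, M, Q, R
Level 3: P
Level 4: K
G first appears at level 2.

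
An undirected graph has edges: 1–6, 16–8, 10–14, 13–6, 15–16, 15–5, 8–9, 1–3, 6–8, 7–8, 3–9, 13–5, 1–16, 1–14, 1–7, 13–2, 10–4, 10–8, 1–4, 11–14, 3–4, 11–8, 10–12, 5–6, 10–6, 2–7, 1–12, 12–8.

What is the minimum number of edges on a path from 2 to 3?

3

Level 0: 2
Level 1: 7, 13
Level 2: 1, 5, 6, 8
Level 3: 3, 4, 9, 10, 11, 12, 14, 15, 16
3 first appears at level 3.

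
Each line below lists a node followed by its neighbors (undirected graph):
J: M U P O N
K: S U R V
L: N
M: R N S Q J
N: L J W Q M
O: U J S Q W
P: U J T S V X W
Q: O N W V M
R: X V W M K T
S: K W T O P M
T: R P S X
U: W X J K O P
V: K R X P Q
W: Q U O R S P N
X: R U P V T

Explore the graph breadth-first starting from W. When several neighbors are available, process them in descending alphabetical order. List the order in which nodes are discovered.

Visit W; enqueue U, S, R, Q, P, O, N → queue [U, S, R, Q, P, O, N]
Visit U; enqueue X, K, J → queue [S, R, Q, P, O, N, X, K, J]
Visit S; enqueue T, M → queue [R, Q, P, O, N, X, K, J, T, M]
Visit R; enqueue V → queue [Q, P, O, N, X, K, J, T, M, V]
Visit Q → queue [P, O, N, X, K, J, T, M, V]
Visit P → queue [O, N, X, K, J, T, M, V]
Visit O → queue [N, X, K, J, T, M, V]
Visit N; enqueue L → queue [X, K, J, T, M, V, L]
Visit X → queue [K, J, T, M, V, L]
Visit K → queue [J, T, M, V, L]
Visit J → queue [T, M, V, L]
Visit T → queue [M, V, L]
Visit M → queue [V, L]
Visit V → queue [L]
Visit L → queue []

W, U, S, R, Q, P, O, N, X, K, J, T, M, V, L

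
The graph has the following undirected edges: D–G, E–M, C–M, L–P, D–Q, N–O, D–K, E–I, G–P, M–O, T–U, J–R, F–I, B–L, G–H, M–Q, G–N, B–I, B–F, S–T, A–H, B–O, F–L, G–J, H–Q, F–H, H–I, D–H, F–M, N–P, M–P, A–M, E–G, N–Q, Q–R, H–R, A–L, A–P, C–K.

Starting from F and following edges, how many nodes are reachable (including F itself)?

BFS from F visits: F, B, H, I, L, M, O, A, D, G, Q, R, E, P, C, N, K, J
Reachable nodes: 18 of 21 total.

18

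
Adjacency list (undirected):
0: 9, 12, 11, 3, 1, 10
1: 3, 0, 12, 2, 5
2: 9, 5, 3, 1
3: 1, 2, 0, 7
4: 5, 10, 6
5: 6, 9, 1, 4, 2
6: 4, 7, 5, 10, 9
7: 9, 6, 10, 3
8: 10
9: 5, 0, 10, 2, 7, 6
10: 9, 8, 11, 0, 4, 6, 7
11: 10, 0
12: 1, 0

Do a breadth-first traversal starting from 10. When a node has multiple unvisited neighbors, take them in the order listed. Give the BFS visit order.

10, 9, 8, 11, 0, 4, 6, 7, 5, 2, 12, 3, 1

Visit 10; enqueue 9, 8, 11, 0, 4, 6, 7 → queue [9, 8, 11, 0, 4, 6, 7]
Visit 9; enqueue 5, 2 → queue [8, 11, 0, 4, 6, 7, 5, 2]
Visit 8 → queue [11, 0, 4, 6, 7, 5, 2]
Visit 11 → queue [0, 4, 6, 7, 5, 2]
Visit 0; enqueue 12, 3, 1 → queue [4, 6, 7, 5, 2, 12, 3, 1]
Visit 4 → queue [6, 7, 5, 2, 12, 3, 1]
Visit 6 → queue [7, 5, 2, 12, 3, 1]
Visit 7 → queue [5, 2, 12, 3, 1]
Visit 5 → queue [2, 12, 3, 1]
Visit 2 → queue [12, 3, 1]
Visit 12 → queue [3, 1]
Visit 3 → queue [1]
Visit 1 → queue []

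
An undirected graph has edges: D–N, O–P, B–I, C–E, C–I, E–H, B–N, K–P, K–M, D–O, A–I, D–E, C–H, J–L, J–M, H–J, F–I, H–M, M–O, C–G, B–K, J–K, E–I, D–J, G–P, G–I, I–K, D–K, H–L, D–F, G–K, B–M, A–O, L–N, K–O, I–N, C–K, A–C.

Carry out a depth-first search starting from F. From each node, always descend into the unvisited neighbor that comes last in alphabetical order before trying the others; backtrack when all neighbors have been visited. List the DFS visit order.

F, I, N, L, J, M, O, P, K, G, C, H, E, D, A, B

Visit F
F → I
I → N
N → L
L → J
J → M
M → O
O → P
P → K
K → G
G → C
C → H
H → E
E → D
C → A
K → B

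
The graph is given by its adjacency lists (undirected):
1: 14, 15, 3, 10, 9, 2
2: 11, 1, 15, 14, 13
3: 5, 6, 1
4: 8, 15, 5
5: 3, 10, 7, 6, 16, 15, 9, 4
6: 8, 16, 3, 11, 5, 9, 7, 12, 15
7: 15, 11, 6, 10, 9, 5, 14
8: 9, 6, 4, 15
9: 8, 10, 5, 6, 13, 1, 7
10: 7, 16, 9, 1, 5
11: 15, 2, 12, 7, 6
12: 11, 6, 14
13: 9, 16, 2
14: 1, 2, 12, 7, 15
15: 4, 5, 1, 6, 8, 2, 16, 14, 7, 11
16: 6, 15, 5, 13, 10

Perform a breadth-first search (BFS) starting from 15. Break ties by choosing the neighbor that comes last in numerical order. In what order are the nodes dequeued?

15 16 14 11 8 7 6 5 4 2 1 13 10 12 9 3

Visit 15; enqueue 16, 14, 11, 8, 7, 6, 5, 4, 2, 1 → queue [16, 14, 11, 8, 7, 6, 5, 4, 2, 1]
Visit 16; enqueue 13, 10 → queue [14, 11, 8, 7, 6, 5, 4, 2, 1, 13, 10]
Visit 14; enqueue 12 → queue [11, 8, 7, 6, 5, 4, 2, 1, 13, 10, 12]
Visit 11 → queue [8, 7, 6, 5, 4, 2, 1, 13, 10, 12]
Visit 8; enqueue 9 → queue [7, 6, 5, 4, 2, 1, 13, 10, 12, 9]
Visit 7 → queue [6, 5, 4, 2, 1, 13, 10, 12, 9]
Visit 6; enqueue 3 → queue [5, 4, 2, 1, 13, 10, 12, 9, 3]
Visit 5 → queue [4, 2, 1, 13, 10, 12, 9, 3]
Visit 4 → queue [2, 1, 13, 10, 12, 9, 3]
Visit 2 → queue [1, 13, 10, 12, 9, 3]
Visit 1 → queue [13, 10, 12, 9, 3]
Visit 13 → queue [10, 12, 9, 3]
Visit 10 → queue [12, 9, 3]
Visit 12 → queue [9, 3]
Visit 9 → queue [3]
Visit 3 → queue []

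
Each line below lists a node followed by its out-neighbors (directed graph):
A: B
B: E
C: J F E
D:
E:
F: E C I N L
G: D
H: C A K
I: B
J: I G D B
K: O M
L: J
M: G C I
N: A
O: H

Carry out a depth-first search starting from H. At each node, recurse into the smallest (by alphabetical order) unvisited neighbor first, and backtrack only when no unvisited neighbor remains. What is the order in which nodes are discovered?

H → A → B → E → C → F → I → L → J → D → G → N → K → M → O

Visit H
H → A
A → B
B → E
H → C
C → F
F → I
F → L
L → J
J → D
J → G
F → N
H → K
K → M
K → O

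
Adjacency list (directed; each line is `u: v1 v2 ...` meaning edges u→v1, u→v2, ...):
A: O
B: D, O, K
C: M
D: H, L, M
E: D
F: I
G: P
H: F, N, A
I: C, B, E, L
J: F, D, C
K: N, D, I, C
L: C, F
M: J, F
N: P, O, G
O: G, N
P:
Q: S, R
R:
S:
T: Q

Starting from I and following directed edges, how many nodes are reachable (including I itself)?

BFS from I visits: I, B, C, E, L, D, K, O, M, F, H, N, G, J, A, P
Reachable nodes: 16 of 20 total.

16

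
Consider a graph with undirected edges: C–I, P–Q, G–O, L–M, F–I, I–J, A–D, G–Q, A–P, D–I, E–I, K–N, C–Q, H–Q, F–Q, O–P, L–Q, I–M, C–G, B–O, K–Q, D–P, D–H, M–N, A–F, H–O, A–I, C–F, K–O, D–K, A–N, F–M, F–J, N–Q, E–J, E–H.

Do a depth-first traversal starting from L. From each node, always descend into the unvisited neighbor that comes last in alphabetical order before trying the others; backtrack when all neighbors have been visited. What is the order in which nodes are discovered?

L, Q, P, O, K, N, M, I, J, F, C, G, A, D, H, E, B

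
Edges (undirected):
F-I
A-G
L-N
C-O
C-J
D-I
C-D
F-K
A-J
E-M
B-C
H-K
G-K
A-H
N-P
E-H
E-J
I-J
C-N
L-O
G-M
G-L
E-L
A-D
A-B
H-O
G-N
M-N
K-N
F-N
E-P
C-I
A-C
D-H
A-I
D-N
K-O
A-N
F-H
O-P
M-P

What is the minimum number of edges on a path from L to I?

Level 0: L
Level 1: E, G, N, O
Level 2: A, C, D, F, H, J, K, M, P
Level 3: B, I
I first appears at level 3.

3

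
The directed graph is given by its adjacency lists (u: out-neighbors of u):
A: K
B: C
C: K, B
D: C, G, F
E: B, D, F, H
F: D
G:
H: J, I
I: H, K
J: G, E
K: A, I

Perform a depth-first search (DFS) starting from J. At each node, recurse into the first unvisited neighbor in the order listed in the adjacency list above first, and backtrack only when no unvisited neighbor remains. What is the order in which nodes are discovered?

Visit J
J → G
J → E
E → B
B → C
C → K
K → A
K → I
I → H
E → D
D → F

J → G → E → B → C → K → A → I → H → D → F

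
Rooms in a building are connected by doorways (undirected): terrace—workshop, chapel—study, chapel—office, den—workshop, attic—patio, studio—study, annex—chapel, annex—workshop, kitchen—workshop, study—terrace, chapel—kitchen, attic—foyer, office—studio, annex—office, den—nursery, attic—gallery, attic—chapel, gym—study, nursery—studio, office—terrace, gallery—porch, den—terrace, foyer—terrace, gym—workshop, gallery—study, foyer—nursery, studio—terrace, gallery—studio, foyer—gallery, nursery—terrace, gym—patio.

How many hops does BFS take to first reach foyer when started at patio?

2

Level 0: patio
Level 1: attic, gym
Level 2: chapel, foyer, gallery, study, workshop
Level 3: annex, den, kitchen, nursery, office, porch, studio, terrace
foyer first appears at level 2.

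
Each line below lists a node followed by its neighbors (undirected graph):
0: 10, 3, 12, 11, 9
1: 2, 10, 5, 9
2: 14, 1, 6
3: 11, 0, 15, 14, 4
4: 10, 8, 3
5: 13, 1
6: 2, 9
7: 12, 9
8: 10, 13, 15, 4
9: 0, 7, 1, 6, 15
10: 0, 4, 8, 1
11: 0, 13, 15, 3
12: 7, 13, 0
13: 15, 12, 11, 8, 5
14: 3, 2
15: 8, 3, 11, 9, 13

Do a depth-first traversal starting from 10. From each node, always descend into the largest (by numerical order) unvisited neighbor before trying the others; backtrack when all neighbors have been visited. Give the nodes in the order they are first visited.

Visit 10
10 → 8
8 → 15
15 → 13
13 → 12
12 → 7
7 → 9
9 → 6
6 → 2
2 → 14
14 → 3
3 → 11
11 → 0
3 → 4
2 → 1
1 → 5

10, 8, 15, 13, 12, 7, 9, 6, 2, 14, 3, 11, 0, 4, 1, 5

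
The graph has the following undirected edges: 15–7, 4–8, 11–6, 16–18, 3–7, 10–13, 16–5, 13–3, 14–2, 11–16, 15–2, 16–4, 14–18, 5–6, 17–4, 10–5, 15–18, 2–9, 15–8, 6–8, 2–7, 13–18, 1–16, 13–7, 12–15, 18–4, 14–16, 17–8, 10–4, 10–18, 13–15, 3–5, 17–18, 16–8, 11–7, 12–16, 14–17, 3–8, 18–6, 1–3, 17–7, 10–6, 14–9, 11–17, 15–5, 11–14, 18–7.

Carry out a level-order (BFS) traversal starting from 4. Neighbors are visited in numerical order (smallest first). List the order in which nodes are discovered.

Visit 4; enqueue 8, 10, 16, 17, 18 → queue [8, 10, 16, 17, 18]
Visit 8; enqueue 3, 6, 15 → queue [10, 16, 17, 18, 3, 6, 15]
Visit 10; enqueue 5, 13 → queue [16, 17, 18, 3, 6, 15, 5, 13]
Visit 16; enqueue 1, 11, 12, 14 → queue [17, 18, 3, 6, 15, 5, 13, 1, 11, 12, 14]
Visit 17; enqueue 7 → queue [18, 3, 6, 15, 5, 13, 1, 11, 12, 14, 7]
Visit 18 → queue [3, 6, 15, 5, 13, 1, 11, 12, 14, 7]
Visit 3 → queue [6, 15, 5, 13, 1, 11, 12, 14, 7]
Visit 6 → queue [15, 5, 13, 1, 11, 12, 14, 7]
Visit 15; enqueue 2 → queue [5, 13, 1, 11, 12, 14, 7, 2]
Visit 5 → queue [13, 1, 11, 12, 14, 7, 2]
Visit 13 → queue [1, 11, 12, 14, 7, 2]
Visit 1 → queue [11, 12, 14, 7, 2]
Visit 11 → queue [12, 14, 7, 2]
Visit 12 → queue [14, 7, 2]
Visit 14; enqueue 9 → queue [7, 2, 9]
Visit 7 → queue [2, 9]
Visit 2 → queue [9]
Visit 9 → queue []

4 8 10 16 17 18 3 6 15 5 13 1 11 12 14 7 2 9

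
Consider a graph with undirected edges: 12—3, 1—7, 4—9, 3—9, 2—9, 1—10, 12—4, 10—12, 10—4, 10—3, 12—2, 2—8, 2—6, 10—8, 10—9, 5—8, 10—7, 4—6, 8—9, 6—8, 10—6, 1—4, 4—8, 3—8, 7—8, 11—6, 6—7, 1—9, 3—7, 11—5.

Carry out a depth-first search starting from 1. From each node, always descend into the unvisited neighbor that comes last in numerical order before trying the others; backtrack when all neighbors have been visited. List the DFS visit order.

Visit 1
1 → 10
10 → 12
12 → 4
4 → 9
9 → 8
8 → 7
7 → 6
6 → 11
11 → 5
6 → 2
7 → 3

1 10 12 4 9 8 7 6 11 5 2 3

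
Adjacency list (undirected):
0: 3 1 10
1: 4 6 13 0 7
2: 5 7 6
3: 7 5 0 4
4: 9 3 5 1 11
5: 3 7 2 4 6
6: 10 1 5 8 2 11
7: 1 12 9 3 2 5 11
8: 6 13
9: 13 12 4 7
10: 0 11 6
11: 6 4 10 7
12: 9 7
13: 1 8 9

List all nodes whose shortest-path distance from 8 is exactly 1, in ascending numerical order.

6, 13

Level 0: 8
Level 1: 6, 13
Level 2: 1, 2, 5, 9, 10, 11
Level 3: 0, 3, 4, 7, 12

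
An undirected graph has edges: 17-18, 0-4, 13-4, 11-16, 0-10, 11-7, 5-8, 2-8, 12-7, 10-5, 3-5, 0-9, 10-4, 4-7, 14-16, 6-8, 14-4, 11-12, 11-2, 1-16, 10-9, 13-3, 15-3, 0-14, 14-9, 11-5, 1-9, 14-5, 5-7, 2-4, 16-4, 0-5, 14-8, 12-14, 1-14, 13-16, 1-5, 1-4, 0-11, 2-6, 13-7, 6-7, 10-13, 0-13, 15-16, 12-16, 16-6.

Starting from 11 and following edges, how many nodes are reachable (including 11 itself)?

17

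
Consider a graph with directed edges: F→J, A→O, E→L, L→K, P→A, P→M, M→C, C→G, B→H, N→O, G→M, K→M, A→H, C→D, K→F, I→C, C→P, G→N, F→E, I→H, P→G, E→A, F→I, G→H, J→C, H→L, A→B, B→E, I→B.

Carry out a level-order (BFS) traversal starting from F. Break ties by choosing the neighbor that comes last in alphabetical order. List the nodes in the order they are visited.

F -> J -> I -> E -> C -> H -> B -> L -> A -> P -> G -> D -> K -> O -> M -> N

Visit F; enqueue J, I, E → queue [J, I, E]
Visit J; enqueue C → queue [I, E, C]
Visit I; enqueue H, B → queue [E, C, H, B]
Visit E; enqueue L, A → queue [C, H, B, L, A]
Visit C; enqueue P, G, D → queue [H, B, L, A, P, G, D]
Visit H → queue [B, L, A, P, G, D]
Visit B → queue [L, A, P, G, D]
Visit L; enqueue K → queue [A, P, G, D, K]
Visit A; enqueue O → queue [P, G, D, K, O]
Visit P; enqueue M → queue [G, D, K, O, M]
Visit G; enqueue N → queue [D, K, O, M, N]
Visit D → queue [K, O, M, N]
Visit K → queue [O, M, N]
Visit O → queue [M, N]
Visit M → queue [N]
Visit N → queue []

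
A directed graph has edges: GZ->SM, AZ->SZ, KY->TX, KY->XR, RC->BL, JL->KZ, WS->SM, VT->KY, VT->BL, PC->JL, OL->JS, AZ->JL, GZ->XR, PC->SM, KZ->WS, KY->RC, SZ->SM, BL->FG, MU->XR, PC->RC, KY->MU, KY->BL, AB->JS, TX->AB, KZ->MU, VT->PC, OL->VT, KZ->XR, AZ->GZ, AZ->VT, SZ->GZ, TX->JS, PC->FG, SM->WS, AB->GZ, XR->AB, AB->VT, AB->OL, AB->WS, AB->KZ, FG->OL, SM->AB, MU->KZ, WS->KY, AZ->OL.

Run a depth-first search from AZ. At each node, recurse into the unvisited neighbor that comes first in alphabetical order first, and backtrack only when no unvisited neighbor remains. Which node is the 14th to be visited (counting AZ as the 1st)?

Visit AZ
AZ → GZ
GZ → SM
SM → AB
AB → JS
AB → KZ
KZ → MU
MU → XR
KZ → WS
WS → KY
KY → BL
BL → FG
FG → OL
OL → VT
VT → PC
PC → JL
PC → RC
KY → TX
AZ → SZ

Visit order: AZ, GZ, SM, AB, JS, KZ, MU, XR, WS, KY, BL, FG, OL, VT, PC, JL, RC, TX, SZ

VT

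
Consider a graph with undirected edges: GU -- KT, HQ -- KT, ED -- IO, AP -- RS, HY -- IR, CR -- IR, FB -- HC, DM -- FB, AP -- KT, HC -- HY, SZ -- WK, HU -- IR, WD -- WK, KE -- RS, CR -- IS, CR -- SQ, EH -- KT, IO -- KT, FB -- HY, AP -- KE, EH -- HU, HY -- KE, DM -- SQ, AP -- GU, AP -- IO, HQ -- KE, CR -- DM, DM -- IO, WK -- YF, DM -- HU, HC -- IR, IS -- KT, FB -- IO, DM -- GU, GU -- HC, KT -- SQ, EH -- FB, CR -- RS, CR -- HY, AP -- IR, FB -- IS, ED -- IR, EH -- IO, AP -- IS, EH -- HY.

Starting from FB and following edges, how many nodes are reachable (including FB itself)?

18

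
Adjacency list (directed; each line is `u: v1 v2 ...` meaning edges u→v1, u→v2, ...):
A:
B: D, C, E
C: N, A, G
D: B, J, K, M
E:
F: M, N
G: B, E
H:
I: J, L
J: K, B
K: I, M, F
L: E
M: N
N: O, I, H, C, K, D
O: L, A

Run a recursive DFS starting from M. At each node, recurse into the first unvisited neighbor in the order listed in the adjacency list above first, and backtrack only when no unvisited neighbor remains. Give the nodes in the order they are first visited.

Visit M
M → N
N → O
O → L
L → E
O → A
N → I
I → J
J → K
K → F
J → B
B → D
B → C
C → G
N → H

M, N, O, L, E, A, I, J, K, F, B, D, C, G, H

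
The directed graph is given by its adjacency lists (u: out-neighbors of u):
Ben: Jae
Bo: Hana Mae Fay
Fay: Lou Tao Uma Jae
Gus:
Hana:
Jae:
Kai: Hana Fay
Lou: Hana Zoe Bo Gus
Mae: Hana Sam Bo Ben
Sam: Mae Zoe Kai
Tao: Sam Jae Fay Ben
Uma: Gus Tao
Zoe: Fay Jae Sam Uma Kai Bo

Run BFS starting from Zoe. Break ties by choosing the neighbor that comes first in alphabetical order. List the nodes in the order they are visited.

Visit Zoe; enqueue Bo, Fay, Jae, Kai, Sam, Uma → queue [Bo, Fay, Jae, Kai, Sam, Uma]
Visit Bo; enqueue Hana, Mae → queue [Fay, Jae, Kai, Sam, Uma, Hana, Mae]
Visit Fay; enqueue Lou, Tao → queue [Jae, Kai, Sam, Uma, Hana, Mae, Lou, Tao]
Visit Jae → queue [Kai, Sam, Uma, Hana, Mae, Lou, Tao]
Visit Kai → queue [Sam, Uma, Hana, Mae, Lou, Tao]
Visit Sam → queue [Uma, Hana, Mae, Lou, Tao]
Visit Uma; enqueue Gus → queue [Hana, Mae, Lou, Tao, Gus]
Visit Hana → queue [Mae, Lou, Tao, Gus]
Visit Mae; enqueue Ben → queue [Lou, Tao, Gus, Ben]
Visit Lou → queue [Tao, Gus, Ben]
Visit Tao → queue [Gus, Ben]
Visit Gus → queue [Ben]
Visit Ben → queue []

Zoe, Bo, Fay, Jae, Kai, Sam, Uma, Hana, Mae, Lou, Tao, Gus, Ben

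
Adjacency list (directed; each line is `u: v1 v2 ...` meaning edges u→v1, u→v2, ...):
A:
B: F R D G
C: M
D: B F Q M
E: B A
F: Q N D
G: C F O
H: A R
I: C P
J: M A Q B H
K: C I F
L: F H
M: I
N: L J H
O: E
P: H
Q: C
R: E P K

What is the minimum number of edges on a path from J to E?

3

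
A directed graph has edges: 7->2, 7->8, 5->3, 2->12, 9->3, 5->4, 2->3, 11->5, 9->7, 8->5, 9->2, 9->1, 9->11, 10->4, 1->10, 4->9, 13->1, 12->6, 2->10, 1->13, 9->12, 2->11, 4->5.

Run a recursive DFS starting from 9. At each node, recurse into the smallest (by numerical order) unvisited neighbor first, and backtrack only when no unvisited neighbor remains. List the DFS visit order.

9 → 1 → 10 → 4 → 5 → 3 → 13 → 2 → 11 → 12 → 6 → 7 → 8

Visit 9
9 → 1
1 → 10
10 → 4
4 → 5
5 → 3
1 → 13
9 → 2
2 → 11
2 → 12
12 → 6
9 → 7
7 → 8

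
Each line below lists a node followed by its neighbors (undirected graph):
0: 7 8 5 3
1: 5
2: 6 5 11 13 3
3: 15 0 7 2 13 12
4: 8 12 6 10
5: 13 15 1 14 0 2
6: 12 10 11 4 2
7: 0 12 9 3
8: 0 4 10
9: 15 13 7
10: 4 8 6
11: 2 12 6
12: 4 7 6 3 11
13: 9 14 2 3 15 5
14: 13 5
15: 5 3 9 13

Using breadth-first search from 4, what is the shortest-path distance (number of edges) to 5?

3

Level 0: 4
Level 1: 6, 8, 10, 12
Level 2: 0, 2, 3, 7, 11
Level 3: 5, 9, 13, 15
Level 4: 1, 14
5 first appears at level 3.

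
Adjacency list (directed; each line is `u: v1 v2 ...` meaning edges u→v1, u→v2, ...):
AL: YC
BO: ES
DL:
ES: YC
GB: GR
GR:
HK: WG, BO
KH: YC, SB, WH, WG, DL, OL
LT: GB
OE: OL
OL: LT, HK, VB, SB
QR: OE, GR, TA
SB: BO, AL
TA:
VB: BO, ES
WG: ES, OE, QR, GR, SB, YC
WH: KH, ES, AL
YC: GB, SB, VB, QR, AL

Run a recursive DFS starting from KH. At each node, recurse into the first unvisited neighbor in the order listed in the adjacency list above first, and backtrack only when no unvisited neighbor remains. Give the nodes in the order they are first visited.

KH, YC, GB, GR, SB, BO, ES, AL, VB, QR, OE, OL, LT, HK, WG, TA, WH, DL

Visit KH
KH → YC
YC → GB
GB → GR
YC → SB
SB → BO
BO → ES
SB → AL
YC → VB
YC → QR
QR → OE
OE → OL
OL → LT
OL → HK
HK → WG
QR → TA
KH → WH
KH → DL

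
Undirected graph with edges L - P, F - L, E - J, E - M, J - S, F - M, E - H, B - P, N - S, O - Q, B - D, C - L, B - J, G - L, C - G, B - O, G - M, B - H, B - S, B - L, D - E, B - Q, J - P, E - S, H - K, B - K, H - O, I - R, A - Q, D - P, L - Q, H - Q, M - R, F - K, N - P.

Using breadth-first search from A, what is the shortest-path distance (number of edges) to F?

Level 0: A
Level 1: Q
Level 2: B, H, L, O
Level 3: C, D, E, F, G, J, K, P, S
Level 4: M, N
Level 5: R
Level 6: I
F first appears at level 3.

3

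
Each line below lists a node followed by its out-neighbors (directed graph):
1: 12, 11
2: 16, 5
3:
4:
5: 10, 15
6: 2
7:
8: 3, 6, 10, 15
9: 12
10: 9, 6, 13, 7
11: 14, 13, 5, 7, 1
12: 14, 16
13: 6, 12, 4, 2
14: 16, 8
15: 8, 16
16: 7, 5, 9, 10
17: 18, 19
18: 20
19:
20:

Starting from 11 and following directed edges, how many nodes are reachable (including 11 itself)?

16

BFS from 11 visits: 11, 14, 13, 5, 7, 1, 16, 8, 6, 12, 4, 2, 10, 15, 9, 3
Reachable nodes: 16 of 20 total.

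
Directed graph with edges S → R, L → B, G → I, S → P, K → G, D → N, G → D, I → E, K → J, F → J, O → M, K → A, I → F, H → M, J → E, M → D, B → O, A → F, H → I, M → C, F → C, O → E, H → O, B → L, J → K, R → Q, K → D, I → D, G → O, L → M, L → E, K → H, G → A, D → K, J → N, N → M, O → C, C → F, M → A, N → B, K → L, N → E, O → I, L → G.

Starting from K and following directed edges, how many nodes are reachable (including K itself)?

15

BFS from K visits: K, L, J, H, G, D, A, M, E, B, N, O, I, F, C
Reachable nodes: 15 of 19 total.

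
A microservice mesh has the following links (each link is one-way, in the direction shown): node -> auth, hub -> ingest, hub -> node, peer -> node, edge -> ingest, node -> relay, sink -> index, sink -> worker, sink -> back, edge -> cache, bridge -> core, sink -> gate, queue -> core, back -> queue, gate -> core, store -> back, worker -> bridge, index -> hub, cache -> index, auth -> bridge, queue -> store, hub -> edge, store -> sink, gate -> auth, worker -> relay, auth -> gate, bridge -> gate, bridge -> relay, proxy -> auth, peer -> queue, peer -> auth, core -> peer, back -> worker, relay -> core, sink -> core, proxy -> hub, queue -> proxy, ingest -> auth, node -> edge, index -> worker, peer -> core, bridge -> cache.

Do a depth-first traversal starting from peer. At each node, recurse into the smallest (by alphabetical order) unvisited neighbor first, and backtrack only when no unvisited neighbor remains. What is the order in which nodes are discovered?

peer auth bridge cache index hub edge ingest node relay core worker gate queue proxy store back sink

Visit peer
peer → auth
auth → bridge
bridge → cache
cache → index
index → hub
hub → edge
edge → ingest
hub → node
node → relay
relay → core
index → worker
bridge → gate
peer → queue
queue → proxy
queue → store
store → back
store → sink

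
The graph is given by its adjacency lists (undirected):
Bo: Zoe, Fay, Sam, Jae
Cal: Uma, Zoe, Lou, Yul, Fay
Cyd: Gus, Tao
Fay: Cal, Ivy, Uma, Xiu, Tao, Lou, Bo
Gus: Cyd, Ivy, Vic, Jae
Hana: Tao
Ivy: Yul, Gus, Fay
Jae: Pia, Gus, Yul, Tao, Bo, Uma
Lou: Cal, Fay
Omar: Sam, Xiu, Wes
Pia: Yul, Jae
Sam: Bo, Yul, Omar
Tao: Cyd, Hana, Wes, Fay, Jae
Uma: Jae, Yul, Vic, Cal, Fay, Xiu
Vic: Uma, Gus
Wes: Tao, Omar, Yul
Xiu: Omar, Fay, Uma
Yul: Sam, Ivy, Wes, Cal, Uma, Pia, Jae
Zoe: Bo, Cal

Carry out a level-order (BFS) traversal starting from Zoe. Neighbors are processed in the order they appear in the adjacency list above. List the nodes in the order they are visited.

Zoe -> Bo -> Cal -> Fay -> Sam -> Jae -> Uma -> Lou -> Yul -> Ivy -> Xiu -> Tao -> Omar -> Pia -> Gus -> Vic -> Wes -> Cyd -> Hana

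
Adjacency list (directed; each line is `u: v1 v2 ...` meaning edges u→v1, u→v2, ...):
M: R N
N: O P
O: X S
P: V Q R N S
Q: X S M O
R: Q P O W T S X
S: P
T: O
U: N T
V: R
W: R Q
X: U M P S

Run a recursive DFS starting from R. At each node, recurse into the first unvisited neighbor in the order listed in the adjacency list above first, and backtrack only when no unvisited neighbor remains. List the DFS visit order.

Visit R
R → Q
Q → X
X → U
U → N
N → O
O → S
S → P
P → V
U → T
X → M
R → W

R, Q, X, U, N, O, S, P, V, T, M, W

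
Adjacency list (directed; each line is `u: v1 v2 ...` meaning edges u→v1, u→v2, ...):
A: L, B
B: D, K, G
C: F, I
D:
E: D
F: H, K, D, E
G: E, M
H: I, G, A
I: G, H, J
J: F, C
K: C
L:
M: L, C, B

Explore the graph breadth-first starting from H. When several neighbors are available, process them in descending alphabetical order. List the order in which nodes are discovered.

H I G A J M E L B F C D K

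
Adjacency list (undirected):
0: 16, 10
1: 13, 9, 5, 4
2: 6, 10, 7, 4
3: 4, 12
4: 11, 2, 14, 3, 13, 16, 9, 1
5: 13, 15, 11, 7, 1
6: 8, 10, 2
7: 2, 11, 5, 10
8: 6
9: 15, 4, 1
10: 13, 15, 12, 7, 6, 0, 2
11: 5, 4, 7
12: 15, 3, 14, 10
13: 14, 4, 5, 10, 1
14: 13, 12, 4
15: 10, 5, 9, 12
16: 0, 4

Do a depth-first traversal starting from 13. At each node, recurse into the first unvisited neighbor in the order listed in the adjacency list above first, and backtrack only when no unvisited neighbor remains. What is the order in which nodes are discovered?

Visit 13
13 → 14
14 → 12
12 → 15
15 → 10
10 → 7
7 → 2
2 → 6
6 → 8
2 → 4
4 → 11
11 → 5
5 → 1
1 → 9
4 → 3
4 → 16
16 → 0

13 → 14 → 12 → 15 → 10 → 7 → 2 → 6 → 8 → 4 → 11 → 5 → 1 → 9 → 3 → 16 → 0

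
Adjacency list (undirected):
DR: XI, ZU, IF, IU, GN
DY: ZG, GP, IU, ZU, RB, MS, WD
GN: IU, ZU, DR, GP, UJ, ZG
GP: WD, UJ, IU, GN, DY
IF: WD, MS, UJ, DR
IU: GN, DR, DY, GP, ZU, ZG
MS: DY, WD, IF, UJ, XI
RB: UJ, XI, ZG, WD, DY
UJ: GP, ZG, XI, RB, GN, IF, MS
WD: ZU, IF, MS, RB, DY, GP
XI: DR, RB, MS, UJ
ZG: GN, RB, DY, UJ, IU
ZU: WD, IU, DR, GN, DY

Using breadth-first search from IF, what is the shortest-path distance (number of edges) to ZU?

Level 0: IF
Level 1: DR, MS, UJ, WD
Level 2: DY, GN, GP, IU, RB, XI, ZG, ZU
ZU first appears at level 2.

2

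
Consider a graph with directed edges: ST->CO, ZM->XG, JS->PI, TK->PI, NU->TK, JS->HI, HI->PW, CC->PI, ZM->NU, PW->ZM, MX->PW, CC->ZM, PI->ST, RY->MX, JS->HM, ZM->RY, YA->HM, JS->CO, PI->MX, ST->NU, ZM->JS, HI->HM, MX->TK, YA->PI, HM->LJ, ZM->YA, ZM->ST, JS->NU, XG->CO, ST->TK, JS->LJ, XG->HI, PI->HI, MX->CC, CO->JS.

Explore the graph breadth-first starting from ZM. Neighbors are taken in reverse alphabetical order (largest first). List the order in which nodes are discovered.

Visit ZM; enqueue YA, XG, ST, RY, NU, JS → queue [YA, XG, ST, RY, NU, JS]
Visit YA; enqueue PI, HM → queue [XG, ST, RY, NU, JS, PI, HM]
Visit XG; enqueue HI, CO → queue [ST, RY, NU, JS, PI, HM, HI, CO]
Visit ST; enqueue TK → queue [RY, NU, JS, PI, HM, HI, CO, TK]
Visit RY; enqueue MX → queue [NU, JS, PI, HM, HI, CO, TK, MX]
Visit NU → queue [JS, PI, HM, HI, CO, TK, MX]
Visit JS; enqueue LJ → queue [PI, HM, HI, CO, TK, MX, LJ]
Visit PI → queue [HM, HI, CO, TK, MX, LJ]
Visit HM → queue [HI, CO, TK, MX, LJ]
Visit HI; enqueue PW → queue [CO, TK, MX, LJ, PW]
Visit CO → queue [TK, MX, LJ, PW]
Visit TK → queue [MX, LJ, PW]
Visit MX; enqueue CC → queue [LJ, PW, CC]
Visit LJ → queue [PW, CC]
Visit PW → queue [CC]
Visit CC → queue []

ZM YA XG ST RY NU JS PI HM HI CO TK MX LJ PW CC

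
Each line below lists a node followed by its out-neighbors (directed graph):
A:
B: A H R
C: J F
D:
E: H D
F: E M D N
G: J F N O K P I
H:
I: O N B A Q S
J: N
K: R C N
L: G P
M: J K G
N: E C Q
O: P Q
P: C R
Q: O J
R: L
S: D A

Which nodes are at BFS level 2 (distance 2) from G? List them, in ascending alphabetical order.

A, B, C, D, E, M, Q, R, S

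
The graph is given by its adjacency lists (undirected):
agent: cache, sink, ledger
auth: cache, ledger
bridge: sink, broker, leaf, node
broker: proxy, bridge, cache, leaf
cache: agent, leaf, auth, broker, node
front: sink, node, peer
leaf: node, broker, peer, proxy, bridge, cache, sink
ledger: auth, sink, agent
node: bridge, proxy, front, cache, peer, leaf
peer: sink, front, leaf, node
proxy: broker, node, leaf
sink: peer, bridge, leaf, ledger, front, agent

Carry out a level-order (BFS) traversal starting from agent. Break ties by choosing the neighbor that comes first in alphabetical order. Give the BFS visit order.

Visit agent; enqueue cache, ledger, sink → queue [cache, ledger, sink]
Visit cache; enqueue auth, broker, leaf, node → queue [ledger, sink, auth, broker, leaf, node]
Visit ledger → queue [sink, auth, broker, leaf, node]
Visit sink; enqueue bridge, front, peer → queue [auth, broker, leaf, node, bridge, front, peer]
Visit auth → queue [broker, leaf, node, bridge, front, peer]
Visit broker; enqueue proxy → queue [leaf, node, bridge, front, peer, proxy]
Visit leaf → queue [node, bridge, front, peer, proxy]
Visit node → queue [bridge, front, peer, proxy]
Visit bridge → queue [front, peer, proxy]
Visit front → queue [peer, proxy]
Visit peer → queue [proxy]
Visit proxy → queue []

agent -> cache -> ledger -> sink -> auth -> broker -> leaf -> node -> bridge -> front -> peer -> proxy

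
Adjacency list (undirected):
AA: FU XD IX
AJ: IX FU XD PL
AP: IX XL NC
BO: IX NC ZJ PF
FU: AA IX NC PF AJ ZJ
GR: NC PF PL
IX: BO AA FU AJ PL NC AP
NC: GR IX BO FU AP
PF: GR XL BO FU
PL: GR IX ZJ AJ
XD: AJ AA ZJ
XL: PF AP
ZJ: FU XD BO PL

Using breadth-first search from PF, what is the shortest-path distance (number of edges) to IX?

Level 0: PF
Level 1: BO, FU, GR, XL
Level 2: AA, AJ, AP, IX, NC, PL, ZJ
Level 3: XD
IX first appears at level 2.

2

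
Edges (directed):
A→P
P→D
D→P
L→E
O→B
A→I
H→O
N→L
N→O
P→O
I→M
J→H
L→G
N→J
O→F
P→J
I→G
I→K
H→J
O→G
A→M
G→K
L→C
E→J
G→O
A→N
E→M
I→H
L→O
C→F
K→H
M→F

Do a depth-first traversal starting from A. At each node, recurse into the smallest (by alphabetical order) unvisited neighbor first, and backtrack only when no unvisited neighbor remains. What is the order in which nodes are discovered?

A I G K H J O B F M N L C E P D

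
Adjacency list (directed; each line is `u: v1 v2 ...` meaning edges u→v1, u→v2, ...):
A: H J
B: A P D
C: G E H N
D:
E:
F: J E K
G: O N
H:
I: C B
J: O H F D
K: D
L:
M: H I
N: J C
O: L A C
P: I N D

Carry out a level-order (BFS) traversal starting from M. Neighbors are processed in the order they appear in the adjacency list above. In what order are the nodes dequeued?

Visit M; enqueue H, I → queue [H, I]
Visit H → queue [I]
Visit I; enqueue C, B → queue [C, B]
Visit C; enqueue G, E, N → queue [B, G, E, N]
Visit B; enqueue A, P, D → queue [G, E, N, A, P, D]
Visit G; enqueue O → queue [E, N, A, P, D, O]
Visit E → queue [N, A, P, D, O]
Visit N; enqueue J → queue [A, P, D, O, J]
Visit A → queue [P, D, O, J]
Visit P → queue [D, O, J]
Visit D → queue [O, J]
Visit O; enqueue L → queue [J, L]
Visit J; enqueue F → queue [L, F]
Visit L → queue [F]
Visit F; enqueue K → queue [K]
Visit K → queue []

M → H → I → C → B → G → E → N → A → P → D → O → J → L → F → K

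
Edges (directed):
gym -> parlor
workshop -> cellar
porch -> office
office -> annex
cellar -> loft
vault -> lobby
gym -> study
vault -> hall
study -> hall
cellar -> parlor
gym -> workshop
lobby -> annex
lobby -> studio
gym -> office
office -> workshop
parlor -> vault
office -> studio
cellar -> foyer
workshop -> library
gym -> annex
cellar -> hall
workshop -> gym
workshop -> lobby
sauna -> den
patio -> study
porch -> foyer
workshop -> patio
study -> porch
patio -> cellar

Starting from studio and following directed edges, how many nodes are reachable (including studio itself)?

BFS from studio visits: studio
Reachable nodes: 1 of 18 total.

1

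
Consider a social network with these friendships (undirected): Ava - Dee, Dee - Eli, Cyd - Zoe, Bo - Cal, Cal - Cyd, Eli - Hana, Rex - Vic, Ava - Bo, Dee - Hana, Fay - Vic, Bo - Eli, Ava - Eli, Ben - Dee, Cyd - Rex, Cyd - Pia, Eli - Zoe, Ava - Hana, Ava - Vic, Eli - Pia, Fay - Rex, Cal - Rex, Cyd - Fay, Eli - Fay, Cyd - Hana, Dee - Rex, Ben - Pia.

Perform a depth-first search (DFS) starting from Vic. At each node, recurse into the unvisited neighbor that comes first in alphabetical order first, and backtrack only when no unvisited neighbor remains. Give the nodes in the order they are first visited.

Visit Vic
Vic → Ava
Ava → Bo
Bo → Cal
Cal → Cyd
Cyd → Fay
Fay → Eli
Eli → Dee
Dee → Ben
Ben → Pia
Dee → Hana
Dee → Rex
Eli → Zoe

Vic, Ava, Bo, Cal, Cyd, Fay, Eli, Dee, Ben, Pia, Hana, Rex, Zoe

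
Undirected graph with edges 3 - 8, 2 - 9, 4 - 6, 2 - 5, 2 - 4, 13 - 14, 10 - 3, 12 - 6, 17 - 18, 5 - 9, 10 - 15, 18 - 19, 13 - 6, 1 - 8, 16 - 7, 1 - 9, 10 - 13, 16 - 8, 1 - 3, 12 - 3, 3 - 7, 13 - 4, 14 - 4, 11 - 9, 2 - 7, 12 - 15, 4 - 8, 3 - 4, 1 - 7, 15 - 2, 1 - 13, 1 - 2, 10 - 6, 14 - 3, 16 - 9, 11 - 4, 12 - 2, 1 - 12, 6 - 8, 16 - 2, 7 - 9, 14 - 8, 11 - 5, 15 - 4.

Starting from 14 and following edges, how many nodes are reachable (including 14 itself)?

16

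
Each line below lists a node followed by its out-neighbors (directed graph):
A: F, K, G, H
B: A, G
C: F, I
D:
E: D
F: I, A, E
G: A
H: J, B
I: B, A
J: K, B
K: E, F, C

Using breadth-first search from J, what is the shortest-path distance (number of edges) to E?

Level 0: J
Level 1: B, K
Level 2: A, C, E, F, G
Level 3: D, H, I
E first appears at level 2.

2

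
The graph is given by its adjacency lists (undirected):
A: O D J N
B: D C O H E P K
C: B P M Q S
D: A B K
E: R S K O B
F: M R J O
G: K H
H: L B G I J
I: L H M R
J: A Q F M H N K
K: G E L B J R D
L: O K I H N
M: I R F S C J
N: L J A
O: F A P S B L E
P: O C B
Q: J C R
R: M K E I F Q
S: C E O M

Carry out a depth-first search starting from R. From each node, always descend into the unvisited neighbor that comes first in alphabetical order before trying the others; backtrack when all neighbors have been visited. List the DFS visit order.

R, E, B, C, M, F, J, A, D, K, G, H, I, L, N, O, P, S, Q

Visit R
R → E
E → B
B → C
C → M
M → F
F → J
J → A
A → D
D → K
K → G
G → H
H → I
I → L
L → N
L → O
O → P
O → S
J → Q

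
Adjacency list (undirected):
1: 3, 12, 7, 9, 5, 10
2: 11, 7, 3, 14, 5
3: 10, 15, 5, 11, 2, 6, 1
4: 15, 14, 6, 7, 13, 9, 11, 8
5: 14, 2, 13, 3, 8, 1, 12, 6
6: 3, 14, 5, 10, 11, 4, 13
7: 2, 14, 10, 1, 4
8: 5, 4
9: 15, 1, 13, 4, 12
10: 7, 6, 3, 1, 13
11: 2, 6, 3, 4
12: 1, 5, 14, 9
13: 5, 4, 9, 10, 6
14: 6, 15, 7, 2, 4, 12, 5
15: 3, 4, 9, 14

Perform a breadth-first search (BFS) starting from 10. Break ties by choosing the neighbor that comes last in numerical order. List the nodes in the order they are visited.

10 → 13 → 7 → 6 → 3 → 1 → 9 → 5 → 4 → 14 → 2 → 11 → 15 → 12 → 8

Visit 10; enqueue 13, 7, 6, 3, 1 → queue [13, 7, 6, 3, 1]
Visit 13; enqueue 9, 5, 4 → queue [7, 6, 3, 1, 9, 5, 4]
Visit 7; enqueue 14, 2 → queue [6, 3, 1, 9, 5, 4, 14, 2]
Visit 6; enqueue 11 → queue [3, 1, 9, 5, 4, 14, 2, 11]
Visit 3; enqueue 15 → queue [1, 9, 5, 4, 14, 2, 11, 15]
Visit 1; enqueue 12 → queue [9, 5, 4, 14, 2, 11, 15, 12]
Visit 9 → queue [5, 4, 14, 2, 11, 15, 12]
Visit 5; enqueue 8 → queue [4, 14, 2, 11, 15, 12, 8]
Visit 4 → queue [14, 2, 11, 15, 12, 8]
Visit 14 → queue [2, 11, 15, 12, 8]
Visit 2 → queue [11, 15, 12, 8]
Visit 11 → queue [15, 12, 8]
Visit 15 → queue [12, 8]
Visit 12 → queue [8]
Visit 8 → queue []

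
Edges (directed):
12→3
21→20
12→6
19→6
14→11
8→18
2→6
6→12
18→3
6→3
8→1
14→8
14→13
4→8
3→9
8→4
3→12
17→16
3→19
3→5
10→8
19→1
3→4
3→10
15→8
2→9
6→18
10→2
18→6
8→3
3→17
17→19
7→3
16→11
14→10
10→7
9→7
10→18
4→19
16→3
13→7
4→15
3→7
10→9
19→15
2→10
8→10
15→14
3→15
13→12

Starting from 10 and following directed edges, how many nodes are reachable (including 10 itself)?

19

BFS from 10 visits: 10, 18, 9, 8, 7, 2, 6, 3, 4, 1, 12, 19, 17, 15, 5, 16, 14, 11, 13
Reachable nodes: 19 of 21 total.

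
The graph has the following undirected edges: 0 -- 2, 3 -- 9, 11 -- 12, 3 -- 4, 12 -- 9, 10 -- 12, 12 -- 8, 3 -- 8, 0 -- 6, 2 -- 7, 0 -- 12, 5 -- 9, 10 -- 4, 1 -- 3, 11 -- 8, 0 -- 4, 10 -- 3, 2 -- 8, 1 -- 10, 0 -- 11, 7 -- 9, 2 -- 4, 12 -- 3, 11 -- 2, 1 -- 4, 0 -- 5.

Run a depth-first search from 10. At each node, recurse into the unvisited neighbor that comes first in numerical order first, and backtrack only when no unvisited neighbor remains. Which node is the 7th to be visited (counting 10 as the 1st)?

7

Visit 10
10 → 1
1 → 3
3 → 4
4 → 0
0 → 2
2 → 7
7 → 9
9 → 5
9 → 12
12 → 8
8 → 11
0 → 6

Visit order: 10, 1, 3, 4, 0, 2, 7, 9, 5, 12, 8, 11, 6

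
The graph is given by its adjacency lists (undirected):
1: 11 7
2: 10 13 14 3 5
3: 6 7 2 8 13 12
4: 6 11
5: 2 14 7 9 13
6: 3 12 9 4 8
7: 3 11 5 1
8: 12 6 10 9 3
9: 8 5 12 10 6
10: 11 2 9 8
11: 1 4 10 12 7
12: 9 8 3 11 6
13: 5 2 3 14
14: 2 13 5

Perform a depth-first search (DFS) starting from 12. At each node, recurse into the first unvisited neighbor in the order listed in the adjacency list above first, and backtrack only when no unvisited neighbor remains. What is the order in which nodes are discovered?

Visit 12
12 → 9
9 → 8
8 → 6
6 → 3
3 → 7
7 → 11
11 → 1
11 → 4
11 → 10
10 → 2
2 → 13
13 → 5
5 → 14

12 → 9 → 8 → 6 → 3 → 7 → 11 → 1 → 4 → 10 → 2 → 13 → 5 → 14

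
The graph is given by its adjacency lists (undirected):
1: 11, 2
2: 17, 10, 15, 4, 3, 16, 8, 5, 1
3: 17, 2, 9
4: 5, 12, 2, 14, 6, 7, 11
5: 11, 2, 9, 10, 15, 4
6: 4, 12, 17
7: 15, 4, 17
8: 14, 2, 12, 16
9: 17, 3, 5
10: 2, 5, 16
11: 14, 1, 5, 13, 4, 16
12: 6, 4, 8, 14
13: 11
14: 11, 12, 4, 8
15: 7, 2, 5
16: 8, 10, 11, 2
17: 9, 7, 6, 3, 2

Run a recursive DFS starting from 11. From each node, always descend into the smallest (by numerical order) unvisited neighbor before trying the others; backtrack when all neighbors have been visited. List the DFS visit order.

11 -> 1 -> 2 -> 3 -> 9 -> 5 -> 4 -> 6 -> 12 -> 8 -> 14 -> 16 -> 10 -> 17 -> 7 -> 15 -> 13

Visit 11
11 → 1
1 → 2
2 → 3
3 → 9
9 → 5
5 → 4
4 → 6
6 → 12
12 → 8
8 → 14
8 → 16
16 → 10
6 → 17
17 → 7
7 → 15
11 → 13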